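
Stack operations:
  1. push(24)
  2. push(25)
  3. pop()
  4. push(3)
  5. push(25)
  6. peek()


push(24) -> [24]
push(25) -> [24, 25]
pop()->25, [24]
push(3) -> [24, 3]
push(25) -> [24, 3, 25]
peek()->25

Final stack: [24, 3, 25]


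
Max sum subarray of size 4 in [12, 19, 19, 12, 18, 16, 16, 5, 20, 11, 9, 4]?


[0:4]: 62
[1:5]: 68
[2:6]: 65
[3:7]: 62
[4:8]: 55
[5:9]: 57
[6:10]: 52
[7:11]: 45
[8:12]: 44

Max: 68 at [1:5]


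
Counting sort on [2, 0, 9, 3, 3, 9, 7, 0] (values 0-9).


Input: [2, 0, 9, 3, 3, 9, 7, 0]
Counts: [2, 0, 1, 2, 0, 0, 0, 1, 0, 2]

Sorted: [0, 0, 2, 3, 3, 7, 9, 9]


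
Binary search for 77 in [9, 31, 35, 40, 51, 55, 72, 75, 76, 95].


Step 1: lo=0, hi=9, mid=4, val=51
Step 2: lo=5, hi=9, mid=7, val=75
Step 3: lo=8, hi=9, mid=8, val=76
Step 4: lo=9, hi=9, mid=9, val=95

Not found


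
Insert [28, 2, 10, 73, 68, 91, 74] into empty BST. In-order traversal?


Insert 28: root
Insert 2: L from 28
Insert 10: L from 28 -> R from 2
Insert 73: R from 28
Insert 68: R from 28 -> L from 73
Insert 91: R from 28 -> R from 73
Insert 74: R from 28 -> R from 73 -> L from 91

In-order: [2, 10, 28, 68, 73, 74, 91]


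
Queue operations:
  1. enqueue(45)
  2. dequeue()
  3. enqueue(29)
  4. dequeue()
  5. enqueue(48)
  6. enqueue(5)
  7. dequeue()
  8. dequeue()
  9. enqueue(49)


enqueue(45) -> [45]
dequeue()->45, []
enqueue(29) -> [29]
dequeue()->29, []
enqueue(48) -> [48]
enqueue(5) -> [48, 5]
dequeue()->48, [5]
dequeue()->5, []
enqueue(49) -> [49]

Final queue: [49]


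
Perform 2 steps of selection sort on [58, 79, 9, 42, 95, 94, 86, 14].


Initial: [58, 79, 9, 42, 95, 94, 86, 14]
Step 1: min=9 at 2
  Swap: [9, 79, 58, 42, 95, 94, 86, 14]
Step 2: min=14 at 7
  Swap: [9, 14, 58, 42, 95, 94, 86, 79]

After 2 steps: [9, 14, 58, 42, 95, 94, 86, 79]


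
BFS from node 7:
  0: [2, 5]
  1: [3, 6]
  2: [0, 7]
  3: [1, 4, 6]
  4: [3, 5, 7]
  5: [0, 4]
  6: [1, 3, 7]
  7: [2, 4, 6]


Visit 7, enqueue [2, 4, 6]
Visit 2, enqueue [0]
Visit 4, enqueue [3, 5]
Visit 6, enqueue [1]
Visit 0, enqueue []
Visit 3, enqueue []
Visit 5, enqueue []
Visit 1, enqueue []

BFS order: [7, 2, 4, 6, 0, 3, 5, 1]


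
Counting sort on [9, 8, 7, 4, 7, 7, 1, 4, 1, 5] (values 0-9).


Input: [9, 8, 7, 4, 7, 7, 1, 4, 1, 5]
Counts: [0, 2, 0, 0, 2, 1, 0, 3, 1, 1]

Sorted: [1, 1, 4, 4, 5, 7, 7, 7, 8, 9]


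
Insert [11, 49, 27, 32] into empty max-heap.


Insert 11: [11]
Insert 49: [49, 11]
Insert 27: [49, 11, 27]
Insert 32: [49, 32, 27, 11]

Final heap: [49, 32, 27, 11]


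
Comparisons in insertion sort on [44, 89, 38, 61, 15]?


Algorithm: insertion sort
Input: [44, 89, 38, 61, 15]
Sorted: [15, 38, 44, 61, 89]

9


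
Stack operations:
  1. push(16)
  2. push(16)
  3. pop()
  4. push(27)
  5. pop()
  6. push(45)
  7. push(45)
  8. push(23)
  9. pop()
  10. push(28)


push(16) -> [16]
push(16) -> [16, 16]
pop()->16, [16]
push(27) -> [16, 27]
pop()->27, [16]
push(45) -> [16, 45]
push(45) -> [16, 45, 45]
push(23) -> [16, 45, 45, 23]
pop()->23, [16, 45, 45]
push(28) -> [16, 45, 45, 28]

Final stack: [16, 45, 45, 28]


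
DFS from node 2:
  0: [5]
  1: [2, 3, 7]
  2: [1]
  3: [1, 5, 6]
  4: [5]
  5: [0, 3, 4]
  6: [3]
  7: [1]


Visit 2, push [1]
Visit 1, push [7, 3]
Visit 3, push [6, 5]
Visit 5, push [4, 0]
Visit 0, push []
Visit 4, push []
Visit 6, push []
Visit 7, push []

DFS order: [2, 1, 3, 5, 0, 4, 6, 7]


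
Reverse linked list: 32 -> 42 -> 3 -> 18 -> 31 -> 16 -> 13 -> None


Step 1: curr=32, set curr.next=prev(None) | reversed so far: 32
Step 2: curr=42, set curr.next=prev(32) | reversed so far: 42 -> 32
Step 3: curr=3, set curr.next=prev(42) | reversed so far: 3 -> 42 -> 32
Step 4: curr=18, set curr.next=prev(3) | reversed so far: 18 -> 3 -> 42 -> 32
Step 5: curr=31, set curr.next=prev(18) | reversed so far: 31 -> 18 -> 3 -> 42 -> 32
Step 6: curr=16, set curr.next=prev(31) | reversed so far: 16 -> 31 -> 18 -> 3 -> 42 -> 32
Step 7: curr=13, set curr.next=prev(16) | reversed so far: 13 -> 16 -> 31 -> 18 -> 3 -> 42 -> 32

13 -> 16 -> 31 -> 18 -> 3 -> 42 -> 32 -> None


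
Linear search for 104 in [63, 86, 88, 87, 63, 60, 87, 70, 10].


i=0: 63!=104
i=1: 86!=104
i=2: 88!=104
i=3: 87!=104
i=4: 63!=104
i=5: 60!=104
i=6: 87!=104
i=7: 70!=104
i=8: 10!=104

Not found, 9 comps


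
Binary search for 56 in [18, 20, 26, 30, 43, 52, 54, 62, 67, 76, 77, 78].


Step 1: lo=0, hi=11, mid=5, val=52
Step 2: lo=6, hi=11, mid=8, val=67
Step 3: lo=6, hi=7, mid=6, val=54
Step 4: lo=7, hi=7, mid=7, val=62

Not found


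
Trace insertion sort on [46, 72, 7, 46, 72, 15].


Initial: [46, 72, 7, 46, 72, 15]
Insert 72: [46, 72, 7, 46, 72, 15]
Insert 7: [7, 46, 72, 46, 72, 15]
Insert 46: [7, 46, 46, 72, 72, 15]
Insert 72: [7, 46, 46, 72, 72, 15]
Insert 15: [7, 15, 46, 46, 72, 72]

Sorted: [7, 15, 46, 46, 72, 72]


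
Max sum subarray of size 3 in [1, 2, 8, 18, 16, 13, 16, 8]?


[0:3]: 11
[1:4]: 28
[2:5]: 42
[3:6]: 47
[4:7]: 45
[5:8]: 37

Max: 47 at [3:6]


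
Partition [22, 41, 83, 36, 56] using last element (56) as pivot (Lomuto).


Pivot: 56
  22 <= 56: advance i (no swap)
  41 <= 56: advance i (no swap)
  36 <= 56: swap -> [22, 41, 36, 83, 56]
Place pivot at 3: [22, 41, 36, 56, 83]

Partitioned: [22, 41, 36, 56, 83]


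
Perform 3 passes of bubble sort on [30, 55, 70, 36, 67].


Initial: [30, 55, 70, 36, 67]
Pass 1: [30, 55, 36, 67, 70] (2 swaps)
Pass 2: [30, 36, 55, 67, 70] (1 swaps)
Pass 3: [30, 36, 55, 67, 70] (0 swaps)

After 3 passes: [30, 36, 55, 67, 70]


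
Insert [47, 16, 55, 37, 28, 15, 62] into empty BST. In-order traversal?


Insert 47: root
Insert 16: L from 47
Insert 55: R from 47
Insert 37: L from 47 -> R from 16
Insert 28: L from 47 -> R from 16 -> L from 37
Insert 15: L from 47 -> L from 16
Insert 62: R from 47 -> R from 55

In-order: [15, 16, 28, 37, 47, 55, 62]


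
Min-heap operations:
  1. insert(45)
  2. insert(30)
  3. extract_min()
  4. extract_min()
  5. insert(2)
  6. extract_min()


insert(45) -> [45]
insert(30) -> [30, 45]
extract_min()->30, [45]
extract_min()->45, []
insert(2) -> [2]
extract_min()->2, []

Final heap: []


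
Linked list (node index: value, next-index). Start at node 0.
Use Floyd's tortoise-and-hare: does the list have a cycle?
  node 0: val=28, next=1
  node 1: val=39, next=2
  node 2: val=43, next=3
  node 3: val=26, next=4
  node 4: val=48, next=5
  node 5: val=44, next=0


Floyd's tortoise (slow, +1) and hare (fast, +2):
  init: slow=0, fast=0
  step 1: slow=1, fast=2
  step 2: slow=2, fast=4
  step 3: slow=3, fast=0
  step 4: slow=4, fast=2
  step 5: slow=5, fast=4
  step 6: slow=0, fast=0
  slow == fast at node 0: cycle detected

Cycle: yes


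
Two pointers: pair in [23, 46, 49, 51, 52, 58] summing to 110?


lo=0(23)+hi=5(58)=81
lo=1(46)+hi=5(58)=104
lo=2(49)+hi=5(58)=107
lo=3(51)+hi=5(58)=109
lo=4(52)+hi=5(58)=110

Yes: 52+58=110


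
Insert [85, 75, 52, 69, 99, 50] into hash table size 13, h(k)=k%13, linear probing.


Insert 85: h=7 -> slot 7
Insert 75: h=10 -> slot 10
Insert 52: h=0 -> slot 0
Insert 69: h=4 -> slot 4
Insert 99: h=8 -> slot 8
Insert 50: h=11 -> slot 11

Table: [52, None, None, None, 69, None, None, 85, 99, None, 75, 50, None]


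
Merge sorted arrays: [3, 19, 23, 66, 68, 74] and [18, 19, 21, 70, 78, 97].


Take 3 from A
Take 18 from B
Take 19 from A
Take 19 from B
Take 21 from B
Take 23 from A
Take 66 from A
Take 68 from A
Take 70 from B
Take 74 from A

Merged: [3, 18, 19, 19, 21, 23, 66, 68, 70, 74, 78, 97]


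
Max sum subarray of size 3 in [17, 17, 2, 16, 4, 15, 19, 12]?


[0:3]: 36
[1:4]: 35
[2:5]: 22
[3:6]: 35
[4:7]: 38
[5:8]: 46

Max: 46 at [5:8]


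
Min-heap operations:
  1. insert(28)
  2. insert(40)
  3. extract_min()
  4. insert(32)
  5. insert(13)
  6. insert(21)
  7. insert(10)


insert(28) -> [28]
insert(40) -> [28, 40]
extract_min()->28, [40]
insert(32) -> [32, 40]
insert(13) -> [13, 40, 32]
insert(21) -> [13, 21, 32, 40]
insert(10) -> [10, 13, 32, 40, 21]

Final heap: [10, 13, 32, 40, 21]


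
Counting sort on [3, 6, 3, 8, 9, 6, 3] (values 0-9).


Input: [3, 6, 3, 8, 9, 6, 3]
Counts: [0, 0, 0, 3, 0, 0, 2, 0, 1, 1]

Sorted: [3, 3, 3, 6, 6, 8, 9]


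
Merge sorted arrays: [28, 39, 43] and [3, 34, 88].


Take 3 from B
Take 28 from A
Take 34 from B
Take 39 from A
Take 43 from A

Merged: [3, 28, 34, 39, 43, 88]


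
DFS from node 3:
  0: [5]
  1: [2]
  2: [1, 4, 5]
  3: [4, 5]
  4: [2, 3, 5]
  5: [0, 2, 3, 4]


Visit 3, push [5, 4]
Visit 4, push [5, 2]
Visit 2, push [5, 1]
Visit 1, push []
Visit 5, push [0]
Visit 0, push []

DFS order: [3, 4, 2, 1, 5, 0]


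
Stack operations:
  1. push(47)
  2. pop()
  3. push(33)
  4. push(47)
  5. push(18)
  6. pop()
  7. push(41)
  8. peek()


push(47) -> [47]
pop()->47, []
push(33) -> [33]
push(47) -> [33, 47]
push(18) -> [33, 47, 18]
pop()->18, [33, 47]
push(41) -> [33, 47, 41]
peek()->41

Final stack: [33, 47, 41]


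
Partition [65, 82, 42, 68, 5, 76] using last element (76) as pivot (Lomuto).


Pivot: 76
  65 <= 76: advance i (no swap)
  42 <= 76: swap -> [65, 42, 82, 68, 5, 76]
  68 <= 76: swap -> [65, 42, 68, 82, 5, 76]
  5 <= 76: swap -> [65, 42, 68, 5, 82, 76]
Place pivot at 4: [65, 42, 68, 5, 76, 82]

Partitioned: [65, 42, 68, 5, 76, 82]


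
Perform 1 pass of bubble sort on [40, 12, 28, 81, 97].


Initial: [40, 12, 28, 81, 97]
Pass 1: [12, 28, 40, 81, 97] (2 swaps)

After 1 pass: [12, 28, 40, 81, 97]


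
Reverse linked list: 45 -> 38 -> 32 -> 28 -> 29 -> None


Step 1: curr=45, set curr.next=prev(None) | reversed so far: 45
Step 2: curr=38, set curr.next=prev(45) | reversed so far: 38 -> 45
Step 3: curr=32, set curr.next=prev(38) | reversed so far: 32 -> 38 -> 45
Step 4: curr=28, set curr.next=prev(32) | reversed so far: 28 -> 32 -> 38 -> 45
Step 5: curr=29, set curr.next=prev(28) | reversed so far: 29 -> 28 -> 32 -> 38 -> 45

29 -> 28 -> 32 -> 38 -> 45 -> None


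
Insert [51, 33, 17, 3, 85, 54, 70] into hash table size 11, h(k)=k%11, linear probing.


Insert 51: h=7 -> slot 7
Insert 33: h=0 -> slot 0
Insert 17: h=6 -> slot 6
Insert 3: h=3 -> slot 3
Insert 85: h=8 -> slot 8
Insert 54: h=10 -> slot 10
Insert 70: h=4 -> slot 4

Table: [33, None, None, 3, 70, None, 17, 51, 85, None, 54]


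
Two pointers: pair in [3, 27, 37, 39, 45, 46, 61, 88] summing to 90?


lo=0(3)+hi=7(88)=91
lo=0(3)+hi=6(61)=64
lo=1(27)+hi=6(61)=88
lo=2(37)+hi=6(61)=98
lo=2(37)+hi=5(46)=83
lo=3(39)+hi=5(46)=85
lo=4(45)+hi=5(46)=91

No pair found


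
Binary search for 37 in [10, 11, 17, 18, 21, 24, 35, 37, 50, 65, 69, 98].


Step 1: lo=0, hi=11, mid=5, val=24
Step 2: lo=6, hi=11, mid=8, val=50
Step 3: lo=6, hi=7, mid=6, val=35
Step 4: lo=7, hi=7, mid=7, val=37

Found at index 7


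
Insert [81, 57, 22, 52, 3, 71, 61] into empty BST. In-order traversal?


Insert 81: root
Insert 57: L from 81
Insert 22: L from 81 -> L from 57
Insert 52: L from 81 -> L from 57 -> R from 22
Insert 3: L from 81 -> L from 57 -> L from 22
Insert 71: L from 81 -> R from 57
Insert 61: L from 81 -> R from 57 -> L from 71

In-order: [3, 22, 52, 57, 61, 71, 81]


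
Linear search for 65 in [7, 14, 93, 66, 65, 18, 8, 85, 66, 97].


i=0: 7!=65
i=1: 14!=65
i=2: 93!=65
i=3: 66!=65
i=4: 65==65 found!

Found at 4, 5 comps


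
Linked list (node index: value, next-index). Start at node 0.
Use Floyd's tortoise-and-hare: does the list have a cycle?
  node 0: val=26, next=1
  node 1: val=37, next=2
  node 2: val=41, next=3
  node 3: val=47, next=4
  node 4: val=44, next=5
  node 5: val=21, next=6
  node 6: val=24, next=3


Floyd's tortoise (slow, +1) and hare (fast, +2):
  init: slow=0, fast=0
  step 1: slow=1, fast=2
  step 2: slow=2, fast=4
  step 3: slow=3, fast=6
  step 4: slow=4, fast=4
  slow == fast at node 4: cycle detected

Cycle: yes


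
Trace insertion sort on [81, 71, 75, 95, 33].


Initial: [81, 71, 75, 95, 33]
Insert 71: [71, 81, 75, 95, 33]
Insert 75: [71, 75, 81, 95, 33]
Insert 95: [71, 75, 81, 95, 33]
Insert 33: [33, 71, 75, 81, 95]

Sorted: [33, 71, 75, 81, 95]


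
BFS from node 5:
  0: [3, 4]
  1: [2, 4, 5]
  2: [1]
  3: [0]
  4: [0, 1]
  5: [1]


Visit 5, enqueue [1]
Visit 1, enqueue [2, 4]
Visit 2, enqueue []
Visit 4, enqueue [0]
Visit 0, enqueue [3]
Visit 3, enqueue []

BFS order: [5, 1, 2, 4, 0, 3]


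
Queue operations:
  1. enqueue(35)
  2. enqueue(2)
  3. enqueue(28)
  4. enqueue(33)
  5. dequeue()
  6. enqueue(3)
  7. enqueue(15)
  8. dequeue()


enqueue(35) -> [35]
enqueue(2) -> [35, 2]
enqueue(28) -> [35, 2, 28]
enqueue(33) -> [35, 2, 28, 33]
dequeue()->35, [2, 28, 33]
enqueue(3) -> [2, 28, 33, 3]
enqueue(15) -> [2, 28, 33, 3, 15]
dequeue()->2, [28, 33, 3, 15]

Final queue: [28, 33, 3, 15]


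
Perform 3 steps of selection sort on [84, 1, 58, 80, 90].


Initial: [84, 1, 58, 80, 90]
Step 1: min=1 at 1
  Swap: [1, 84, 58, 80, 90]
Step 2: min=58 at 2
  Swap: [1, 58, 84, 80, 90]
Step 3: min=80 at 3
  Swap: [1, 58, 80, 84, 90]

After 3 steps: [1, 58, 80, 84, 90]


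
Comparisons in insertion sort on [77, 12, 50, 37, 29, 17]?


Algorithm: insertion sort
Input: [77, 12, 50, 37, 29, 17]
Sorted: [12, 17, 29, 37, 50, 77]

15


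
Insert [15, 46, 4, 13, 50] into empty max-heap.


Insert 15: [15]
Insert 46: [46, 15]
Insert 4: [46, 15, 4]
Insert 13: [46, 15, 4, 13]
Insert 50: [50, 46, 4, 13, 15]

Final heap: [50, 46, 4, 13, 15]


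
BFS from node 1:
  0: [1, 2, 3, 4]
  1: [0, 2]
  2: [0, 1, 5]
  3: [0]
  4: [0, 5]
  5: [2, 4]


Visit 1, enqueue [0, 2]
Visit 0, enqueue [3, 4]
Visit 2, enqueue [5]
Visit 3, enqueue []
Visit 4, enqueue []
Visit 5, enqueue []

BFS order: [1, 0, 2, 3, 4, 5]


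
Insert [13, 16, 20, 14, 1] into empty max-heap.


Insert 13: [13]
Insert 16: [16, 13]
Insert 20: [20, 13, 16]
Insert 14: [20, 14, 16, 13]
Insert 1: [20, 14, 16, 13, 1]

Final heap: [20, 14, 16, 13, 1]


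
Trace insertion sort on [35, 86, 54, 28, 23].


Initial: [35, 86, 54, 28, 23]
Insert 86: [35, 86, 54, 28, 23]
Insert 54: [35, 54, 86, 28, 23]
Insert 28: [28, 35, 54, 86, 23]
Insert 23: [23, 28, 35, 54, 86]

Sorted: [23, 28, 35, 54, 86]


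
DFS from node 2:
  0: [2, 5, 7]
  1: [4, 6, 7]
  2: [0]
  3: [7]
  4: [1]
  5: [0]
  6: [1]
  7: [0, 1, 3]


Visit 2, push [0]
Visit 0, push [7, 5]
Visit 5, push []
Visit 7, push [3, 1]
Visit 1, push [6, 4]
Visit 4, push []
Visit 6, push []
Visit 3, push []

DFS order: [2, 0, 5, 7, 1, 4, 6, 3]


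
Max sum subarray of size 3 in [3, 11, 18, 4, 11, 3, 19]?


[0:3]: 32
[1:4]: 33
[2:5]: 33
[3:6]: 18
[4:7]: 33

Max: 33 at [1:4]


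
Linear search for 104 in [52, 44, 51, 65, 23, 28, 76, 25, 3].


i=0: 52!=104
i=1: 44!=104
i=2: 51!=104
i=3: 65!=104
i=4: 23!=104
i=5: 28!=104
i=6: 76!=104
i=7: 25!=104
i=8: 3!=104

Not found, 9 comps


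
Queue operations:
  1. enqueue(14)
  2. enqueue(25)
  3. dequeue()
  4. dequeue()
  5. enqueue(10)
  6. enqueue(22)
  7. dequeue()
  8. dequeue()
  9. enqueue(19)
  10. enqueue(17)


enqueue(14) -> [14]
enqueue(25) -> [14, 25]
dequeue()->14, [25]
dequeue()->25, []
enqueue(10) -> [10]
enqueue(22) -> [10, 22]
dequeue()->10, [22]
dequeue()->22, []
enqueue(19) -> [19]
enqueue(17) -> [19, 17]

Final queue: [19, 17]


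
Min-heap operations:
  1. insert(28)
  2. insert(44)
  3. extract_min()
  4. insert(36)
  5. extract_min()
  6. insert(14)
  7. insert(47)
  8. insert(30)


insert(28) -> [28]
insert(44) -> [28, 44]
extract_min()->28, [44]
insert(36) -> [36, 44]
extract_min()->36, [44]
insert(14) -> [14, 44]
insert(47) -> [14, 44, 47]
insert(30) -> [14, 30, 47, 44]

Final heap: [14, 30, 47, 44]


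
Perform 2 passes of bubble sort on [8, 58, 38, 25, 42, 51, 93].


Initial: [8, 58, 38, 25, 42, 51, 93]
Pass 1: [8, 38, 25, 42, 51, 58, 93] (4 swaps)
Pass 2: [8, 25, 38, 42, 51, 58, 93] (1 swaps)

After 2 passes: [8, 25, 38, 42, 51, 58, 93]


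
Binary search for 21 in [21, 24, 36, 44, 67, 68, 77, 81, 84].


Step 1: lo=0, hi=8, mid=4, val=67
Step 2: lo=0, hi=3, mid=1, val=24
Step 3: lo=0, hi=0, mid=0, val=21

Found at index 0


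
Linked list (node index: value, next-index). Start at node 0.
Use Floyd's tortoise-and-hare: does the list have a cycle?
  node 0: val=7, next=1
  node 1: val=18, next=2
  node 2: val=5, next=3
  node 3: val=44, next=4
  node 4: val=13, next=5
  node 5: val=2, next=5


Floyd's tortoise (slow, +1) and hare (fast, +2):
  init: slow=0, fast=0
  step 1: slow=1, fast=2
  step 2: slow=2, fast=4
  step 3: slow=3, fast=5
  step 4: slow=4, fast=5
  step 5: slow=5, fast=5
  slow == fast at node 5: cycle detected

Cycle: yes


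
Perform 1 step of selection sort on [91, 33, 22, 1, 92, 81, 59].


Initial: [91, 33, 22, 1, 92, 81, 59]
Step 1: min=1 at 3
  Swap: [1, 33, 22, 91, 92, 81, 59]

After 1 step: [1, 33, 22, 91, 92, 81, 59]


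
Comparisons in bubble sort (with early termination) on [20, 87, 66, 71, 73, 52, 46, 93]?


Algorithm: bubble sort (with early termination)
Input: [20, 87, 66, 71, 73, 52, 46, 93]
Sorted: [20, 46, 52, 66, 71, 73, 87, 93]

27


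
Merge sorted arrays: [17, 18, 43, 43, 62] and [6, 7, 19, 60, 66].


Take 6 from B
Take 7 from B
Take 17 from A
Take 18 from A
Take 19 from B
Take 43 from A
Take 43 from A
Take 60 from B
Take 62 from A

Merged: [6, 7, 17, 18, 19, 43, 43, 60, 62, 66]


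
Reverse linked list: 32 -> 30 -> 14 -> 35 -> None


Step 1: curr=32, set curr.next=prev(None) | reversed so far: 32
Step 2: curr=30, set curr.next=prev(32) | reversed so far: 30 -> 32
Step 3: curr=14, set curr.next=prev(30) | reversed so far: 14 -> 30 -> 32
Step 4: curr=35, set curr.next=prev(14) | reversed so far: 35 -> 14 -> 30 -> 32

35 -> 14 -> 30 -> 32 -> None


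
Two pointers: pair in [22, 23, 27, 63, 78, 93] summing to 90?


lo=0(22)+hi=5(93)=115
lo=0(22)+hi=4(78)=100
lo=0(22)+hi=3(63)=85
lo=1(23)+hi=3(63)=86
lo=2(27)+hi=3(63)=90

Yes: 27+63=90


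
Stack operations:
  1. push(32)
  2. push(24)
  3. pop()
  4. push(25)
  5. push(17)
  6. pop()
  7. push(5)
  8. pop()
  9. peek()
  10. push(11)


push(32) -> [32]
push(24) -> [32, 24]
pop()->24, [32]
push(25) -> [32, 25]
push(17) -> [32, 25, 17]
pop()->17, [32, 25]
push(5) -> [32, 25, 5]
pop()->5, [32, 25]
peek()->25
push(11) -> [32, 25, 11]

Final stack: [32, 25, 11]


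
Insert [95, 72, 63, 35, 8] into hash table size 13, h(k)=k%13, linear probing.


Insert 95: h=4 -> slot 4
Insert 72: h=7 -> slot 7
Insert 63: h=11 -> slot 11
Insert 35: h=9 -> slot 9
Insert 8: h=8 -> slot 8

Table: [None, None, None, None, 95, None, None, 72, 8, 35, None, 63, None]


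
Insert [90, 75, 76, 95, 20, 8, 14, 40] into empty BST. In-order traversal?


Insert 90: root
Insert 75: L from 90
Insert 76: L from 90 -> R from 75
Insert 95: R from 90
Insert 20: L from 90 -> L from 75
Insert 8: L from 90 -> L from 75 -> L from 20
Insert 14: L from 90 -> L from 75 -> L from 20 -> R from 8
Insert 40: L from 90 -> L from 75 -> R from 20

In-order: [8, 14, 20, 40, 75, 76, 90, 95]


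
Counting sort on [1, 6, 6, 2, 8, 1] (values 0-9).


Input: [1, 6, 6, 2, 8, 1]
Counts: [0, 2, 1, 0, 0, 0, 2, 0, 1, 0]

Sorted: [1, 1, 2, 6, 6, 8]


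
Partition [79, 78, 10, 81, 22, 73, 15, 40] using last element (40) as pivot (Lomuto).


Pivot: 40
  10 <= 40: swap -> [10, 78, 79, 81, 22, 73, 15, 40]
  22 <= 40: swap -> [10, 22, 79, 81, 78, 73, 15, 40]
  15 <= 40: swap -> [10, 22, 15, 81, 78, 73, 79, 40]
Place pivot at 3: [10, 22, 15, 40, 78, 73, 79, 81]

Partitioned: [10, 22, 15, 40, 78, 73, 79, 81]


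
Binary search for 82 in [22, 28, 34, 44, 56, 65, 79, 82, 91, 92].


Step 1: lo=0, hi=9, mid=4, val=56
Step 2: lo=5, hi=9, mid=7, val=82

Found at index 7


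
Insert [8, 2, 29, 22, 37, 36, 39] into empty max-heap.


Insert 8: [8]
Insert 2: [8, 2]
Insert 29: [29, 2, 8]
Insert 22: [29, 22, 8, 2]
Insert 37: [37, 29, 8, 2, 22]
Insert 36: [37, 29, 36, 2, 22, 8]
Insert 39: [39, 29, 37, 2, 22, 8, 36]

Final heap: [39, 29, 37, 2, 22, 8, 36]


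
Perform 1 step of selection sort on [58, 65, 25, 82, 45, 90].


Initial: [58, 65, 25, 82, 45, 90]
Step 1: min=25 at 2
  Swap: [25, 65, 58, 82, 45, 90]

After 1 step: [25, 65, 58, 82, 45, 90]


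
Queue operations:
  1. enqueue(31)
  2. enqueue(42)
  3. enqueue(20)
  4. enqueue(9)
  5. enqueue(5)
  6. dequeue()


enqueue(31) -> [31]
enqueue(42) -> [31, 42]
enqueue(20) -> [31, 42, 20]
enqueue(9) -> [31, 42, 20, 9]
enqueue(5) -> [31, 42, 20, 9, 5]
dequeue()->31, [42, 20, 9, 5]

Final queue: [42, 20, 9, 5]


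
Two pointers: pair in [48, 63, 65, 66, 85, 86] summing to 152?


lo=0(48)+hi=5(86)=134
lo=1(63)+hi=5(86)=149
lo=2(65)+hi=5(86)=151
lo=3(66)+hi=5(86)=152

Yes: 66+86=152


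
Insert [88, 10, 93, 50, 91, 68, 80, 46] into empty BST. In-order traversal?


Insert 88: root
Insert 10: L from 88
Insert 93: R from 88
Insert 50: L from 88 -> R from 10
Insert 91: R from 88 -> L from 93
Insert 68: L from 88 -> R from 10 -> R from 50
Insert 80: L from 88 -> R from 10 -> R from 50 -> R from 68
Insert 46: L from 88 -> R from 10 -> L from 50

In-order: [10, 46, 50, 68, 80, 88, 91, 93]


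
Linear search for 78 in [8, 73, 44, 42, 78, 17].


i=0: 8!=78
i=1: 73!=78
i=2: 44!=78
i=3: 42!=78
i=4: 78==78 found!

Found at 4, 5 comps


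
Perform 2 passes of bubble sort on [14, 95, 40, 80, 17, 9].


Initial: [14, 95, 40, 80, 17, 9]
Pass 1: [14, 40, 80, 17, 9, 95] (4 swaps)
Pass 2: [14, 40, 17, 9, 80, 95] (2 swaps)

After 2 passes: [14, 40, 17, 9, 80, 95]


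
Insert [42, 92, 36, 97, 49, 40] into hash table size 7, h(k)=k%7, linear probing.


Insert 42: h=0 -> slot 0
Insert 92: h=1 -> slot 1
Insert 36: h=1, 1 probes -> slot 2
Insert 97: h=6 -> slot 6
Insert 49: h=0, 3 probes -> slot 3
Insert 40: h=5 -> slot 5

Table: [42, 92, 36, 49, None, 40, 97]


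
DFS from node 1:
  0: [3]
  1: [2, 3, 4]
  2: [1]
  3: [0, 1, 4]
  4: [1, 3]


Visit 1, push [4, 3, 2]
Visit 2, push []
Visit 3, push [4, 0]
Visit 0, push []
Visit 4, push []

DFS order: [1, 2, 3, 0, 4]


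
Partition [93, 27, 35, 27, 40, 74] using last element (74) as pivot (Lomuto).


Pivot: 74
  27 <= 74: swap -> [27, 93, 35, 27, 40, 74]
  35 <= 74: swap -> [27, 35, 93, 27, 40, 74]
  27 <= 74: swap -> [27, 35, 27, 93, 40, 74]
  40 <= 74: swap -> [27, 35, 27, 40, 93, 74]
Place pivot at 4: [27, 35, 27, 40, 74, 93]

Partitioned: [27, 35, 27, 40, 74, 93]


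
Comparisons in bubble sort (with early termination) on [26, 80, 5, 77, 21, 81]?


Algorithm: bubble sort (with early termination)
Input: [26, 80, 5, 77, 21, 81]
Sorted: [5, 21, 26, 77, 80, 81]

14


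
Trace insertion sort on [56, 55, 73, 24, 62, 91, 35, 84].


Initial: [56, 55, 73, 24, 62, 91, 35, 84]
Insert 55: [55, 56, 73, 24, 62, 91, 35, 84]
Insert 73: [55, 56, 73, 24, 62, 91, 35, 84]
Insert 24: [24, 55, 56, 73, 62, 91, 35, 84]
Insert 62: [24, 55, 56, 62, 73, 91, 35, 84]
Insert 91: [24, 55, 56, 62, 73, 91, 35, 84]
Insert 35: [24, 35, 55, 56, 62, 73, 91, 84]
Insert 84: [24, 35, 55, 56, 62, 73, 84, 91]

Sorted: [24, 35, 55, 56, 62, 73, 84, 91]


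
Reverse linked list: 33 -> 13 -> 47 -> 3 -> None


Step 1: curr=33, set curr.next=prev(None) | reversed so far: 33
Step 2: curr=13, set curr.next=prev(33) | reversed so far: 13 -> 33
Step 3: curr=47, set curr.next=prev(13) | reversed so far: 47 -> 13 -> 33
Step 4: curr=3, set curr.next=prev(47) | reversed so far: 3 -> 47 -> 13 -> 33

3 -> 47 -> 13 -> 33 -> None


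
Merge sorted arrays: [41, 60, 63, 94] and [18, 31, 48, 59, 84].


Take 18 from B
Take 31 from B
Take 41 from A
Take 48 from B
Take 59 from B
Take 60 from A
Take 63 from A
Take 84 from B

Merged: [18, 31, 41, 48, 59, 60, 63, 84, 94]


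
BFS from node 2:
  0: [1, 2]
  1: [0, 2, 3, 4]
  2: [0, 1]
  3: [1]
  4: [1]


Visit 2, enqueue [0, 1]
Visit 0, enqueue []
Visit 1, enqueue [3, 4]
Visit 3, enqueue []
Visit 4, enqueue []

BFS order: [2, 0, 1, 3, 4]


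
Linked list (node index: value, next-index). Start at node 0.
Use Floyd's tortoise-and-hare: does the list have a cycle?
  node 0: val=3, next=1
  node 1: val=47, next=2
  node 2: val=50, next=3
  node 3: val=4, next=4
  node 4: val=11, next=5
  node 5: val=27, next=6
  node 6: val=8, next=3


Floyd's tortoise (slow, +1) and hare (fast, +2):
  init: slow=0, fast=0
  step 1: slow=1, fast=2
  step 2: slow=2, fast=4
  step 3: slow=3, fast=6
  step 4: slow=4, fast=4
  slow == fast at node 4: cycle detected

Cycle: yes


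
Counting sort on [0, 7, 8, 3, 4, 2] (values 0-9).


Input: [0, 7, 8, 3, 4, 2]
Counts: [1, 0, 1, 1, 1, 0, 0, 1, 1, 0]

Sorted: [0, 2, 3, 4, 7, 8]


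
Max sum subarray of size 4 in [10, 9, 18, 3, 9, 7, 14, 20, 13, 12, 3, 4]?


[0:4]: 40
[1:5]: 39
[2:6]: 37
[3:7]: 33
[4:8]: 50
[5:9]: 54
[6:10]: 59
[7:11]: 48
[8:12]: 32

Max: 59 at [6:10]


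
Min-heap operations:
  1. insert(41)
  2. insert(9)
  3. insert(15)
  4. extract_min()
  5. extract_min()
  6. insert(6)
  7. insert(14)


insert(41) -> [41]
insert(9) -> [9, 41]
insert(15) -> [9, 41, 15]
extract_min()->9, [15, 41]
extract_min()->15, [41]
insert(6) -> [6, 41]
insert(14) -> [6, 41, 14]

Final heap: [6, 41, 14]


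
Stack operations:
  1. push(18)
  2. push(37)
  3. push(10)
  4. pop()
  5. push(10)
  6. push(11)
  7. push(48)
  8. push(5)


push(18) -> [18]
push(37) -> [18, 37]
push(10) -> [18, 37, 10]
pop()->10, [18, 37]
push(10) -> [18, 37, 10]
push(11) -> [18, 37, 10, 11]
push(48) -> [18, 37, 10, 11, 48]
push(5) -> [18, 37, 10, 11, 48, 5]

Final stack: [18, 37, 10, 11, 48, 5]


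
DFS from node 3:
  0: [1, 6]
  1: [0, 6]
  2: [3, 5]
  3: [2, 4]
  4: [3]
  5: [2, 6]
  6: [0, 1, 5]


Visit 3, push [4, 2]
Visit 2, push [5]
Visit 5, push [6]
Visit 6, push [1, 0]
Visit 0, push [1]
Visit 1, push []
Visit 4, push []

DFS order: [3, 2, 5, 6, 0, 1, 4]


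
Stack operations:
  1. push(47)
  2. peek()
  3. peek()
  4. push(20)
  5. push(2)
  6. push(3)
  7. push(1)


push(47) -> [47]
peek()->47
peek()->47
push(20) -> [47, 20]
push(2) -> [47, 20, 2]
push(3) -> [47, 20, 2, 3]
push(1) -> [47, 20, 2, 3, 1]

Final stack: [47, 20, 2, 3, 1]


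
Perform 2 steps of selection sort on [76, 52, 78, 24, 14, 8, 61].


Initial: [76, 52, 78, 24, 14, 8, 61]
Step 1: min=8 at 5
  Swap: [8, 52, 78, 24, 14, 76, 61]
Step 2: min=14 at 4
  Swap: [8, 14, 78, 24, 52, 76, 61]

After 2 steps: [8, 14, 78, 24, 52, 76, 61]


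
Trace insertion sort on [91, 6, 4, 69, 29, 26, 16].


Initial: [91, 6, 4, 69, 29, 26, 16]
Insert 6: [6, 91, 4, 69, 29, 26, 16]
Insert 4: [4, 6, 91, 69, 29, 26, 16]
Insert 69: [4, 6, 69, 91, 29, 26, 16]
Insert 29: [4, 6, 29, 69, 91, 26, 16]
Insert 26: [4, 6, 26, 29, 69, 91, 16]
Insert 16: [4, 6, 16, 26, 29, 69, 91]

Sorted: [4, 6, 16, 26, 29, 69, 91]


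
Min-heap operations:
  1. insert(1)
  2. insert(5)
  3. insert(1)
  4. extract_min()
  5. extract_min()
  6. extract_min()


insert(1) -> [1]
insert(5) -> [1, 5]
insert(1) -> [1, 5, 1]
extract_min()->1, [1, 5]
extract_min()->1, [5]
extract_min()->5, []

Final heap: []


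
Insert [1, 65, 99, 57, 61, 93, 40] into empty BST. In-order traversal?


Insert 1: root
Insert 65: R from 1
Insert 99: R from 1 -> R from 65
Insert 57: R from 1 -> L from 65
Insert 61: R from 1 -> L from 65 -> R from 57
Insert 93: R from 1 -> R from 65 -> L from 99
Insert 40: R from 1 -> L from 65 -> L from 57

In-order: [1, 40, 57, 61, 65, 93, 99]


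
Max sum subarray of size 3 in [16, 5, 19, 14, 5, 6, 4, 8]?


[0:3]: 40
[1:4]: 38
[2:5]: 38
[3:6]: 25
[4:7]: 15
[5:8]: 18

Max: 40 at [0:3]


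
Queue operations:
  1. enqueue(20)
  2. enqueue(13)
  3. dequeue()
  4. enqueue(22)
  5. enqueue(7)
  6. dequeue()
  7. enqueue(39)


enqueue(20) -> [20]
enqueue(13) -> [20, 13]
dequeue()->20, [13]
enqueue(22) -> [13, 22]
enqueue(7) -> [13, 22, 7]
dequeue()->13, [22, 7]
enqueue(39) -> [22, 7, 39]

Final queue: [22, 7, 39]


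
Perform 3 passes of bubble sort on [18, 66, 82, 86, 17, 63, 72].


Initial: [18, 66, 82, 86, 17, 63, 72]
Pass 1: [18, 66, 82, 17, 63, 72, 86] (3 swaps)
Pass 2: [18, 66, 17, 63, 72, 82, 86] (3 swaps)
Pass 3: [18, 17, 63, 66, 72, 82, 86] (2 swaps)

After 3 passes: [18, 17, 63, 66, 72, 82, 86]


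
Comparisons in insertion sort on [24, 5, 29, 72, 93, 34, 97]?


Algorithm: insertion sort
Input: [24, 5, 29, 72, 93, 34, 97]
Sorted: [5, 24, 29, 34, 72, 93, 97]

8


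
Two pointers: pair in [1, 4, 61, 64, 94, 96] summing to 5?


lo=0(1)+hi=5(96)=97
lo=0(1)+hi=4(94)=95
lo=0(1)+hi=3(64)=65
lo=0(1)+hi=2(61)=62
lo=0(1)+hi=1(4)=5

Yes: 1+4=5


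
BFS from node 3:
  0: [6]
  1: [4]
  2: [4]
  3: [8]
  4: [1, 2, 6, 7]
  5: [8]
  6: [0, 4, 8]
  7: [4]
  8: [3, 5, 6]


Visit 3, enqueue [8]
Visit 8, enqueue [5, 6]
Visit 5, enqueue []
Visit 6, enqueue [0, 4]
Visit 0, enqueue []
Visit 4, enqueue [1, 2, 7]
Visit 1, enqueue []
Visit 2, enqueue []
Visit 7, enqueue []

BFS order: [3, 8, 5, 6, 0, 4, 1, 2, 7]


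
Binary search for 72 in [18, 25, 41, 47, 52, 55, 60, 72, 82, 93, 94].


Step 1: lo=0, hi=10, mid=5, val=55
Step 2: lo=6, hi=10, mid=8, val=82
Step 3: lo=6, hi=7, mid=6, val=60
Step 4: lo=7, hi=7, mid=7, val=72

Found at index 7


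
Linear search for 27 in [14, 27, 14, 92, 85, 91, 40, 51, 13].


i=0: 14!=27
i=1: 27==27 found!

Found at 1, 2 comps


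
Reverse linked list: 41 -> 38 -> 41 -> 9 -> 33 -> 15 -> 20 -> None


Step 1: curr=41, set curr.next=prev(None) | reversed so far: 41
Step 2: curr=38, set curr.next=prev(41) | reversed so far: 38 -> 41
Step 3: curr=41, set curr.next=prev(38) | reversed so far: 41 -> 38 -> 41
Step 4: curr=9, set curr.next=prev(41) | reversed so far: 9 -> 41 -> 38 -> 41
Step 5: curr=33, set curr.next=prev(9) | reversed so far: 33 -> 9 -> 41 -> 38 -> 41
Step 6: curr=15, set curr.next=prev(33) | reversed so far: 15 -> 33 -> 9 -> 41 -> 38 -> 41
Step 7: curr=20, set curr.next=prev(15) | reversed so far: 20 -> 15 -> 33 -> 9 -> 41 -> 38 -> 41

20 -> 15 -> 33 -> 9 -> 41 -> 38 -> 41 -> None


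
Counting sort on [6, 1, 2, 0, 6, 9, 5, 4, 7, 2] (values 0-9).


Input: [6, 1, 2, 0, 6, 9, 5, 4, 7, 2]
Counts: [1, 1, 2, 0, 1, 1, 2, 1, 0, 1]

Sorted: [0, 1, 2, 2, 4, 5, 6, 6, 7, 9]


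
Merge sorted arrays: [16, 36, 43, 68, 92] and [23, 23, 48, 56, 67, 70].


Take 16 from A
Take 23 from B
Take 23 from B
Take 36 from A
Take 43 from A
Take 48 from B
Take 56 from B
Take 67 from B
Take 68 from A
Take 70 from B

Merged: [16, 23, 23, 36, 43, 48, 56, 67, 68, 70, 92]


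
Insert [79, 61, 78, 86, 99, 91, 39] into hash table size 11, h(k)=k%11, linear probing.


Insert 79: h=2 -> slot 2
Insert 61: h=6 -> slot 6
Insert 78: h=1 -> slot 1
Insert 86: h=9 -> slot 9
Insert 99: h=0 -> slot 0
Insert 91: h=3 -> slot 3
Insert 39: h=6, 1 probes -> slot 7

Table: [99, 78, 79, 91, None, None, 61, 39, None, 86, None]


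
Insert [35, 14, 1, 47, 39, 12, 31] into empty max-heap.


Insert 35: [35]
Insert 14: [35, 14]
Insert 1: [35, 14, 1]
Insert 47: [47, 35, 1, 14]
Insert 39: [47, 39, 1, 14, 35]
Insert 12: [47, 39, 12, 14, 35, 1]
Insert 31: [47, 39, 31, 14, 35, 1, 12]

Final heap: [47, 39, 31, 14, 35, 1, 12]


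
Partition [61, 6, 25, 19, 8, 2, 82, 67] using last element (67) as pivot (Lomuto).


Pivot: 67
  61 <= 67: advance i (no swap)
  6 <= 67: advance i (no swap)
  25 <= 67: advance i (no swap)
  19 <= 67: advance i (no swap)
  8 <= 67: advance i (no swap)
  2 <= 67: advance i (no swap)
Place pivot at 6: [61, 6, 25, 19, 8, 2, 67, 82]

Partitioned: [61, 6, 25, 19, 8, 2, 67, 82]


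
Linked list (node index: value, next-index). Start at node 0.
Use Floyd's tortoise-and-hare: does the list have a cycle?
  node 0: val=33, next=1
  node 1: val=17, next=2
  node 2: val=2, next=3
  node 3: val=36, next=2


Floyd's tortoise (slow, +1) and hare (fast, +2):
  init: slow=0, fast=0
  step 1: slow=1, fast=2
  step 2: slow=2, fast=2
  slow == fast at node 2: cycle detected

Cycle: yes


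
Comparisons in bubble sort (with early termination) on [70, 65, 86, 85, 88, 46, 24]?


Algorithm: bubble sort (with early termination)
Input: [70, 65, 86, 85, 88, 46, 24]
Sorted: [24, 46, 65, 70, 85, 86, 88]

21


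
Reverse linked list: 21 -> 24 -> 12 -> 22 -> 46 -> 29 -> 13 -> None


Step 1: curr=21, set curr.next=prev(None) | reversed so far: 21
Step 2: curr=24, set curr.next=prev(21) | reversed so far: 24 -> 21
Step 3: curr=12, set curr.next=prev(24) | reversed so far: 12 -> 24 -> 21
Step 4: curr=22, set curr.next=prev(12) | reversed so far: 22 -> 12 -> 24 -> 21
Step 5: curr=46, set curr.next=prev(22) | reversed so far: 46 -> 22 -> 12 -> 24 -> 21
Step 6: curr=29, set curr.next=prev(46) | reversed so far: 29 -> 46 -> 22 -> 12 -> 24 -> 21
Step 7: curr=13, set curr.next=prev(29) | reversed so far: 13 -> 29 -> 46 -> 22 -> 12 -> 24 -> 21

13 -> 29 -> 46 -> 22 -> 12 -> 24 -> 21 -> None


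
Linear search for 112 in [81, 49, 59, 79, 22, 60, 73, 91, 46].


i=0: 81!=112
i=1: 49!=112
i=2: 59!=112
i=3: 79!=112
i=4: 22!=112
i=5: 60!=112
i=6: 73!=112
i=7: 91!=112
i=8: 46!=112

Not found, 9 comps


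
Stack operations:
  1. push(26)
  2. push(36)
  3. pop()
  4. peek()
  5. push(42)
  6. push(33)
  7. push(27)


push(26) -> [26]
push(36) -> [26, 36]
pop()->36, [26]
peek()->26
push(42) -> [26, 42]
push(33) -> [26, 42, 33]
push(27) -> [26, 42, 33, 27]

Final stack: [26, 42, 33, 27]


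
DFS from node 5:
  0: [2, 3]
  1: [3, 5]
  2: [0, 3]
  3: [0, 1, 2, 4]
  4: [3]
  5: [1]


Visit 5, push [1]
Visit 1, push [3]
Visit 3, push [4, 2, 0]
Visit 0, push [2]
Visit 2, push []
Visit 4, push []

DFS order: [5, 1, 3, 0, 2, 4]


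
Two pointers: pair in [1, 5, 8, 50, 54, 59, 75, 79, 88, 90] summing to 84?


lo=0(1)+hi=9(90)=91
lo=0(1)+hi=8(88)=89
lo=0(1)+hi=7(79)=80
lo=1(5)+hi=7(79)=84

Yes: 5+79=84


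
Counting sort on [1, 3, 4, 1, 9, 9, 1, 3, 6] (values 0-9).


Input: [1, 3, 4, 1, 9, 9, 1, 3, 6]
Counts: [0, 3, 0, 2, 1, 0, 1, 0, 0, 2]

Sorted: [1, 1, 1, 3, 3, 4, 6, 9, 9]


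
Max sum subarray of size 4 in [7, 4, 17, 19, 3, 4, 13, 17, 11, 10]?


[0:4]: 47
[1:5]: 43
[2:6]: 43
[3:7]: 39
[4:8]: 37
[5:9]: 45
[6:10]: 51

Max: 51 at [6:10]


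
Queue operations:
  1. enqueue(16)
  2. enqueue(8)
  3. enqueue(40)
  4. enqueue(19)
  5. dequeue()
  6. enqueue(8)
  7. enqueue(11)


enqueue(16) -> [16]
enqueue(8) -> [16, 8]
enqueue(40) -> [16, 8, 40]
enqueue(19) -> [16, 8, 40, 19]
dequeue()->16, [8, 40, 19]
enqueue(8) -> [8, 40, 19, 8]
enqueue(11) -> [8, 40, 19, 8, 11]

Final queue: [8, 40, 19, 8, 11]


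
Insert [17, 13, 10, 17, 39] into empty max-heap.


Insert 17: [17]
Insert 13: [17, 13]
Insert 10: [17, 13, 10]
Insert 17: [17, 17, 10, 13]
Insert 39: [39, 17, 10, 13, 17]

Final heap: [39, 17, 10, 13, 17]


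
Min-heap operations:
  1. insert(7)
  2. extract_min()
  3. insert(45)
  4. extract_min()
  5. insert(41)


insert(7) -> [7]
extract_min()->7, []
insert(45) -> [45]
extract_min()->45, []
insert(41) -> [41]

Final heap: [41]


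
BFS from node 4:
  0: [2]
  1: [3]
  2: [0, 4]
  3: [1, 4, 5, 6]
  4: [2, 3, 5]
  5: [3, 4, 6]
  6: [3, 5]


Visit 4, enqueue [2, 3, 5]
Visit 2, enqueue [0]
Visit 3, enqueue [1, 6]
Visit 5, enqueue []
Visit 0, enqueue []
Visit 1, enqueue []
Visit 6, enqueue []

BFS order: [4, 2, 3, 5, 0, 1, 6]


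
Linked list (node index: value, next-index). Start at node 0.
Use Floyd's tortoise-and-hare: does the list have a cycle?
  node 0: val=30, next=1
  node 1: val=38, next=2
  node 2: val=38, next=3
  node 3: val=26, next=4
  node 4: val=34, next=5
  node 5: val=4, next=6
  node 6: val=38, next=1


Floyd's tortoise (slow, +1) and hare (fast, +2):
  init: slow=0, fast=0
  step 1: slow=1, fast=2
  step 2: slow=2, fast=4
  step 3: slow=3, fast=6
  step 4: slow=4, fast=2
  step 5: slow=5, fast=4
  step 6: slow=6, fast=6
  slow == fast at node 6: cycle detected

Cycle: yes


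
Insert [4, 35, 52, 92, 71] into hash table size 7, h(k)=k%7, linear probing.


Insert 4: h=4 -> slot 4
Insert 35: h=0 -> slot 0
Insert 52: h=3 -> slot 3
Insert 92: h=1 -> slot 1
Insert 71: h=1, 1 probes -> slot 2

Table: [35, 92, 71, 52, 4, None, None]


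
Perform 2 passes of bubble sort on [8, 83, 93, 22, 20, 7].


Initial: [8, 83, 93, 22, 20, 7]
Pass 1: [8, 83, 22, 20, 7, 93] (3 swaps)
Pass 2: [8, 22, 20, 7, 83, 93] (3 swaps)

After 2 passes: [8, 22, 20, 7, 83, 93]


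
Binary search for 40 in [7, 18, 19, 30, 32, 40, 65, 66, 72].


Step 1: lo=0, hi=8, mid=4, val=32
Step 2: lo=5, hi=8, mid=6, val=65
Step 3: lo=5, hi=5, mid=5, val=40

Found at index 5


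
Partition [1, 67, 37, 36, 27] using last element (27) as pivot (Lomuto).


Pivot: 27
  1 <= 27: advance i (no swap)
Place pivot at 1: [1, 27, 37, 36, 67]

Partitioned: [1, 27, 37, 36, 67]


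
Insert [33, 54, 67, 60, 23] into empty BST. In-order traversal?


Insert 33: root
Insert 54: R from 33
Insert 67: R from 33 -> R from 54
Insert 60: R from 33 -> R from 54 -> L from 67
Insert 23: L from 33

In-order: [23, 33, 54, 60, 67]


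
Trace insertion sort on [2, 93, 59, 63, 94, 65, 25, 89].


Initial: [2, 93, 59, 63, 94, 65, 25, 89]
Insert 93: [2, 93, 59, 63, 94, 65, 25, 89]
Insert 59: [2, 59, 93, 63, 94, 65, 25, 89]
Insert 63: [2, 59, 63, 93, 94, 65, 25, 89]
Insert 94: [2, 59, 63, 93, 94, 65, 25, 89]
Insert 65: [2, 59, 63, 65, 93, 94, 25, 89]
Insert 25: [2, 25, 59, 63, 65, 93, 94, 89]
Insert 89: [2, 25, 59, 63, 65, 89, 93, 94]

Sorted: [2, 25, 59, 63, 65, 89, 93, 94]


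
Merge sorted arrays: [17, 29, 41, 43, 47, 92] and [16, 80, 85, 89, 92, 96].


Take 16 from B
Take 17 from A
Take 29 from A
Take 41 from A
Take 43 from A
Take 47 from A
Take 80 from B
Take 85 from B
Take 89 from B
Take 92 from A

Merged: [16, 17, 29, 41, 43, 47, 80, 85, 89, 92, 92, 96]


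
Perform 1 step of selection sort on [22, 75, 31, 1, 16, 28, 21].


Initial: [22, 75, 31, 1, 16, 28, 21]
Step 1: min=1 at 3
  Swap: [1, 75, 31, 22, 16, 28, 21]

After 1 step: [1, 75, 31, 22, 16, 28, 21]


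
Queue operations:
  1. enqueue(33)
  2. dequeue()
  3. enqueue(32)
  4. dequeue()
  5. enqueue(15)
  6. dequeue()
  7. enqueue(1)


enqueue(33) -> [33]
dequeue()->33, []
enqueue(32) -> [32]
dequeue()->32, []
enqueue(15) -> [15]
dequeue()->15, []
enqueue(1) -> [1]

Final queue: [1]


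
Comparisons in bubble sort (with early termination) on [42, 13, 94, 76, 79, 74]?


Algorithm: bubble sort (with early termination)
Input: [42, 13, 94, 76, 79, 74]
Sorted: [13, 42, 74, 76, 79, 94]

14


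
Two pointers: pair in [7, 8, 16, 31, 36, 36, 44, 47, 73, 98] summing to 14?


lo=0(7)+hi=9(98)=105
lo=0(7)+hi=8(73)=80
lo=0(7)+hi=7(47)=54
lo=0(7)+hi=6(44)=51
lo=0(7)+hi=5(36)=43
lo=0(7)+hi=4(36)=43
lo=0(7)+hi=3(31)=38
lo=0(7)+hi=2(16)=23
lo=0(7)+hi=1(8)=15

No pair found


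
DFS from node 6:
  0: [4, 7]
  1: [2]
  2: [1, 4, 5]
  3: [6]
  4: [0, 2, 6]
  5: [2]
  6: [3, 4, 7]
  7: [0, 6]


Visit 6, push [7, 4, 3]
Visit 3, push []
Visit 4, push [2, 0]
Visit 0, push [7]
Visit 7, push []
Visit 2, push [5, 1]
Visit 1, push []
Visit 5, push []

DFS order: [6, 3, 4, 0, 7, 2, 1, 5]


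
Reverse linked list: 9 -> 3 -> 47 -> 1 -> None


Step 1: curr=9, set curr.next=prev(None) | reversed so far: 9
Step 2: curr=3, set curr.next=prev(9) | reversed so far: 3 -> 9
Step 3: curr=47, set curr.next=prev(3) | reversed so far: 47 -> 3 -> 9
Step 4: curr=1, set curr.next=prev(47) | reversed so far: 1 -> 47 -> 3 -> 9

1 -> 47 -> 3 -> 9 -> None


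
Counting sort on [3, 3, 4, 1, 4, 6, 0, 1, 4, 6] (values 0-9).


Input: [3, 3, 4, 1, 4, 6, 0, 1, 4, 6]
Counts: [1, 2, 0, 2, 3, 0, 2, 0, 0, 0]

Sorted: [0, 1, 1, 3, 3, 4, 4, 4, 6, 6]


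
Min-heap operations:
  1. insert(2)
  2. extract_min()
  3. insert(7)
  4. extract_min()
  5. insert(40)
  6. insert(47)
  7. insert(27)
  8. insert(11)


insert(2) -> [2]
extract_min()->2, []
insert(7) -> [7]
extract_min()->7, []
insert(40) -> [40]
insert(47) -> [40, 47]
insert(27) -> [27, 47, 40]
insert(11) -> [11, 27, 40, 47]

Final heap: [11, 27, 40, 47]


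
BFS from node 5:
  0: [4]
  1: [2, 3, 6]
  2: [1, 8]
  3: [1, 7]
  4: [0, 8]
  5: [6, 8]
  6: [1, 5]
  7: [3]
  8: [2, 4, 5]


Visit 5, enqueue [6, 8]
Visit 6, enqueue [1]
Visit 8, enqueue [2, 4]
Visit 1, enqueue [3]
Visit 2, enqueue []
Visit 4, enqueue [0]
Visit 3, enqueue [7]
Visit 0, enqueue []
Visit 7, enqueue []

BFS order: [5, 6, 8, 1, 2, 4, 3, 0, 7]
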